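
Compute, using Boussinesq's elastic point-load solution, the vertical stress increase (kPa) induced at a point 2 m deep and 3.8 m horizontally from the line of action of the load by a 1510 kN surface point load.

Boussinesq vertical stress below a point load on an elastic half-space:
Δσ_z = 3P/(2πz²) · [1 + (r/z)²]^(−5/2)
r/z = 3.8/2 = 1.9; [1+(r/z)²]^(−5/2) = 0.021915.
Δσ_z = 3×1510/(2π×2²) × 0.021915 = 180.24 × 0.021915 = 3.95 kPa

Δσ_z ≈ 3.95 kPa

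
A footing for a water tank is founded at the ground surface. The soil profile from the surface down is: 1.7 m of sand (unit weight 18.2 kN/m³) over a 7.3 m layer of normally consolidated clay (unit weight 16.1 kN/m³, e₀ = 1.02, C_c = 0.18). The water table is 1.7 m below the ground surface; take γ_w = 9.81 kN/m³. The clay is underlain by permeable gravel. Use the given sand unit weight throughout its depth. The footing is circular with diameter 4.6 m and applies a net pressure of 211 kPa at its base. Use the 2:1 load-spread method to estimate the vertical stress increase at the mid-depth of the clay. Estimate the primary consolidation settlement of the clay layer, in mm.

S_c ≈ 172 mm

Mid-depth of clay below the ground surface: z = 1.7 + 7.3/2 = 5.35 m.
Total vertical stress at mid-clay: σ_v = 18.2×1.7 + 16.1×3.65 = 89.705 kPa.
Pore pressure: u = 9.81×(5.35 − 1.7) = 35.806 kPa.
Initial effective stress: σ'_0 = σ_v − u = 89.705 − 35.806 = 53.899 kPa.
Stress increase at mid-clay by the 2:1 spreading method:
Δσ ≈ qD²/(D+z)² = 211×4.6²/(4.6+5.35)² = 45.097 kPa
Final effective stress: σ'_f = σ'_0 + Δσ = 53.899 + 45.097 = 98.996 kPa.
Normally consolidated clay, so the full stress increment lies on the virgin compression line:
S_c = C_c·H/(1+e₀)·log₁₀(σ'_f/σ'_0) = 0.18×7.3/(1+1.02)×log₁₀(98.996/53.899)
    = 0.6505 × 0.26404 = 0.1718 m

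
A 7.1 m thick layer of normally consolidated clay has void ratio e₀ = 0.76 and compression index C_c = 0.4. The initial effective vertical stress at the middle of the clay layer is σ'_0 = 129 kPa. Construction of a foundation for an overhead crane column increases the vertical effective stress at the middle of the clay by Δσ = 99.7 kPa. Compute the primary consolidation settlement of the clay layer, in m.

Final effective stress: σ'_f = σ'_0 + Δσ = 129 + 99.7 = 228.7 kPa.
Normally consolidated clay, so the full stress increment lies on the virgin compression line:
S_c = C_c·H/(1+e₀)·log₁₀(σ'_f/σ'_0) = 0.4×7.1/(1+0.76)×log₁₀(228.7/129)
    = 1.6136 × 0.24868 = 0.4013 m

S_c ≈ 0.401 m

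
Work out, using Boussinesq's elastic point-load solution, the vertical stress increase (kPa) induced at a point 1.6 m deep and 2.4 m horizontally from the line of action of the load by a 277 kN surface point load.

Boussinesq vertical stress below a point load on an elastic half-space:
Δσ_z = 3P/(2πz²) · [1 + (r/z)²]^(−5/2)
r/z = 2.4/1.6 = 1.5; [1+(r/z)²]^(−5/2) = 0.052516.
Δσ_z = 3×277/(2π×1.6²) × 0.052516 = 51.663 × 0.052516 = 2.713 kPa

Δσ_z ≈ 2.71 kPa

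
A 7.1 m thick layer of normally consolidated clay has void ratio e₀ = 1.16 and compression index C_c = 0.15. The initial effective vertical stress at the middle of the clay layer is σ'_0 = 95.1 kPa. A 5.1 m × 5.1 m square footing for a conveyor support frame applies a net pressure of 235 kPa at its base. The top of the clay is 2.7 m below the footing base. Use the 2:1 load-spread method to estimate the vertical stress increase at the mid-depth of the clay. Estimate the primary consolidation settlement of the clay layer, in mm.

Mid-depth of clay below the footing base: z = 2.7 + 7.1/2 = 6.25 m.
Stress increase at mid-clay by the 2:1 spreading method:
Δσ = qBL/((B+z)(L+z)) = 235×5.1×5.1/((5.1+6.25)(5.1+6.25)) = 47.448 kPa
Final effective stress: σ'_f = σ'_0 + Δσ = 95.1 + 47.448 = 142.55 kPa.
Normally consolidated clay, so the full stress increment lies on the virgin compression line:
S_c = C_c·H/(1+e₀)·log₁₀(σ'_f/σ'_0) = 0.15×7.1/(1+1.16)×log₁₀(142.55/95.1)
    = 0.49306 × 0.17579 = 0.08668 m

S_c ≈ 86.7 mm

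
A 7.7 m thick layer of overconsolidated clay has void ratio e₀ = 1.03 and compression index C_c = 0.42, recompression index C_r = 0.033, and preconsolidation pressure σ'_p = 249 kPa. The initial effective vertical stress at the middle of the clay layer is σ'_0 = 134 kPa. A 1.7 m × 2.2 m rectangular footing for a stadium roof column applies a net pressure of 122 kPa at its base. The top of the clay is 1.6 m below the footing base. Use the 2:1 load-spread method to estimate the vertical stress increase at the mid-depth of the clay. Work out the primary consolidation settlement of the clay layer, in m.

S_c ≈ 0.00328 m

Mid-depth of clay below the footing base: z = 1.6 + 7.7/2 = 5.45 m.
Stress increase at mid-clay by the 2:1 spreading method:
Δσ = qBL/((B+z)(L+z)) = 122×1.7×2.2/((1.7+5.45)(2.2+5.45)) = 8.3419 kPa
Final effective stress: σ'_f = 134 + 8.3419 = 142.34 kPa.
σ'_f = 142.34 ≤ σ'_p = 249 kPa, so the clay remains overconsolidated and only the recompression index applies:
S_c = C_r·H/(1+e₀)·log₁₀(σ'_f/σ'_0) = 0.033×7.7/2.03×log₁₀(142.34/134)
    = 0.12517 × 0.026222 = 0.003282 m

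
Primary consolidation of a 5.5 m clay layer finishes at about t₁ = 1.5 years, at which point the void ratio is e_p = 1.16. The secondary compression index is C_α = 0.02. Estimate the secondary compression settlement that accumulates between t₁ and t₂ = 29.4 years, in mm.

Secondary compression: S_s = C_α·H/(1+e_p)·log₁₀(t₂/t₁)
S_s = 0.02×5.5/(1+1.16)×log₁₀(29.4/1.5)
    = 0.05093 × 1.292 = 0.06581 m

S_s ≈ 65.8 mm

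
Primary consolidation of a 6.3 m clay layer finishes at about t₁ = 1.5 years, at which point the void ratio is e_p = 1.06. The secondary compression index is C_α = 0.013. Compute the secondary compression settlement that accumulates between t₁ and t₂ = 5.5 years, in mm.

Secondary compression: S_s = C_α·H/(1+e_p)·log₁₀(t₂/t₁)
S_s = 0.013×6.3/(1+1.06)×log₁₀(5.5/1.5)
    = 0.03976 × 0.5643 = 0.02243 m

S_s ≈ 22.4 mm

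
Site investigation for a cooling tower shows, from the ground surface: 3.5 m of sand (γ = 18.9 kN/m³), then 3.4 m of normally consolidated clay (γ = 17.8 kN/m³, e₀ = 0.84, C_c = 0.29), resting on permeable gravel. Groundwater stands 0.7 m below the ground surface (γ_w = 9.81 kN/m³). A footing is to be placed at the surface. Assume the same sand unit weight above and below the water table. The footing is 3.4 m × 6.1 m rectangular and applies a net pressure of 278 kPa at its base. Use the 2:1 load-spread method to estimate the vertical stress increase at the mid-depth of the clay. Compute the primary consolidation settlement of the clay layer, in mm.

S_c ≈ 177 mm

Mid-depth of clay below the ground surface: z = 3.5 + 3.4/2 = 5.2 m.
Total vertical stress at mid-clay: σ_v = 18.9×3.5 + 17.8×1.7 = 96.41 kPa.
Pore pressure: u = 9.81×(5.2 − 0.7) = 44.145 kPa.
Initial effective stress: σ'_0 = σ_v − u = 96.41 − 44.145 = 52.265 kPa.
Stress increase at mid-clay by the 2:1 spreading method:
Δσ = qBL/((B+z)(L+z)) = 278×3.4×6.1/((3.4+5.2)(6.1+5.2)) = 59.33 kPa
Final effective stress: σ'_f = σ'_0 + Δσ = 52.265 + 59.33 = 111.59 kPa.
Normally consolidated clay, so the full stress increment lies on the virgin compression line:
S_c = C_c·H/(1+e₀)·log₁₀(σ'_f/σ'_0) = 0.29×3.4/(1+0.84)×log₁₀(111.59/52.265)
    = 0.53587 × 0.32941 = 0.1765 m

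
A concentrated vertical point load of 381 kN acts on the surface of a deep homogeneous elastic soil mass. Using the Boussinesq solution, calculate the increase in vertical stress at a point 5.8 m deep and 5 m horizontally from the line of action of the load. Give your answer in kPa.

Boussinesq vertical stress below a point load on an elastic half-space:
Δσ_z = 3P/(2πz²) · [1 + (r/z)²]^(−5/2)
r/z = 5/5.8 = 0.86207; [1+(r/z)²]^(−5/2) = 0.24926.
Δσ_z = 3×381/(2π×5.8²) × 0.24926 = 5.4077 × 0.24926 = 1.348 kPa

Δσ_z ≈ 1.35 kPa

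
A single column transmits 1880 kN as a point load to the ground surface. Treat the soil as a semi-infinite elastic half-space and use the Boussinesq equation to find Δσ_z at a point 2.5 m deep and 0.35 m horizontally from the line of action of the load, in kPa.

Δσ_z ≈ 137 kPa

Boussinesq vertical stress below a point load on an elastic half-space:
Δσ_z = 3P/(2πz²) · [1 + (r/z)²]^(−5/2)
r/z = 0.35/2.5 = 0.14; [1+(r/z)²]^(−5/2) = 0.95263.
Δσ_z = 3×1880/(2π×2.5²) × 0.95263 = 143.62 × 0.95263 = 136.8 kPa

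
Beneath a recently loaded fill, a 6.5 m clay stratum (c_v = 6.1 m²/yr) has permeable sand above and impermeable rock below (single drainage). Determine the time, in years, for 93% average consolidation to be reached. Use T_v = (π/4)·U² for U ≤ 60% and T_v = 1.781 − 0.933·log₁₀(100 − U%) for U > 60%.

t ≈ 6.87 years

Drainage path length: H_d = H = 6.5 m (single drainage).
U > 60%: T_v = 1.781 − 0.933·log₁₀(100 − 93) = 0.99252.
t = T_v·H_d²/c_v = 0.99252×6.5²/6.1 = 6.874 years.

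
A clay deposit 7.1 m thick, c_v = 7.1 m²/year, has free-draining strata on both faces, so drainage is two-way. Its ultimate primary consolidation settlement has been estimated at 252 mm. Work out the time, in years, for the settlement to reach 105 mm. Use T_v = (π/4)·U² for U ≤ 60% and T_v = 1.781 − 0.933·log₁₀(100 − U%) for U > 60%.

Drainage path length: H_d = H/2 = 3.55 m (double drainage).
U = S(t)/S_ult = 105/252 = 0.4167.
U ≤ 60%: T_v = (π/4)·U² = (π/4)×0.41667² = 0.13635.
t = T_v·H_d²/c_v = 0.13635×3.55²/7.1 = 0.242 years.

t ≈ 0.242 years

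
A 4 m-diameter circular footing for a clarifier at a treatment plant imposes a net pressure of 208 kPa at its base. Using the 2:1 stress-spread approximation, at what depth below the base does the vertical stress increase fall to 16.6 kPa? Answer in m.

z ≈ 10.2 m

2:1 spreading — at depth z the loaded area has grown by z in each plan dimension:
qD²/(D+z)² = Δσ_z ⇒ z = D(√(q/Δσ_z) − 1) = 4×(√(208/16.6) − 1) = 10.16 m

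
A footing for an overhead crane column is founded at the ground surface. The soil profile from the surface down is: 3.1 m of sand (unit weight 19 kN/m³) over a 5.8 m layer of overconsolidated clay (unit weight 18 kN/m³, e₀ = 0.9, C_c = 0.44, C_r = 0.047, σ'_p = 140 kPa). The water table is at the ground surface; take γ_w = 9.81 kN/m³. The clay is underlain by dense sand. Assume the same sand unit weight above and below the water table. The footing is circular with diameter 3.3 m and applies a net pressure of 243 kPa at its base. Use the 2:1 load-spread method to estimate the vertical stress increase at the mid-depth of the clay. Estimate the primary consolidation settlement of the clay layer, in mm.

S_c ≈ 28.7 mm

Mid-depth of clay below the ground surface: z = 3.1 + 5.8/2 = 6 m.
Total vertical stress at mid-clay: σ_v = 19×3.1 + 18×2.9 = 111.1 kPa.
Pore pressure: u = 9.81×(6 − 0) = 58.86 kPa.
Initial effective stress: σ'_0 = σ_v − u = 111.1 − 58.86 = 52.24 kPa.
Stress increase at mid-clay by the 2:1 spreading method:
Δσ ≈ qD²/(D+z)² = 243×3.3²/(3.3+6)² = 30.596 kPa
Final effective stress: σ'_f = 52.24 + 30.596 = 82.836 kPa.
σ'_f = 82.836 ≤ σ'_p = 140 kPa, so the clay remains overconsolidated and only the recompression index applies:
S_c = C_r·H/(1+e₀)·log₁₀(σ'_f/σ'_0) = 0.047×5.8/1.9×log₁₀(82.836/52.24)
    = 0.14347 × 0.20022 = 0.02873 m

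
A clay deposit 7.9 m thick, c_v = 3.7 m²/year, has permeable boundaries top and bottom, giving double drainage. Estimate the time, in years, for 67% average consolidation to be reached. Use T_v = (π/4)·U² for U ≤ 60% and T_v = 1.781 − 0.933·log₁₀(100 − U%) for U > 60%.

t ≈ 1.54 years

Drainage path length: H_d = H/2 = 3.95 m (double drainage).
U > 60%: T_v = 1.781 − 0.933·log₁₀(100 − 67) = 0.36423.
t = T_v·H_d²/c_v = 0.36423×3.95²/3.7 = 1.536 years.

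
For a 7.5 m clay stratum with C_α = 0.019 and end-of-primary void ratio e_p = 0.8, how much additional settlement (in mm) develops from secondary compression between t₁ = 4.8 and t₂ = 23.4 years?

Secondary compression: S_s = C_α·H/(1+e_p)·log₁₀(t₂/t₁)
S_s = 0.019×7.5/(1+0.8)×log₁₀(23.4/4.8)
    = 0.07917 × 0.688 = 0.05446 m

S_s ≈ 54.5 mm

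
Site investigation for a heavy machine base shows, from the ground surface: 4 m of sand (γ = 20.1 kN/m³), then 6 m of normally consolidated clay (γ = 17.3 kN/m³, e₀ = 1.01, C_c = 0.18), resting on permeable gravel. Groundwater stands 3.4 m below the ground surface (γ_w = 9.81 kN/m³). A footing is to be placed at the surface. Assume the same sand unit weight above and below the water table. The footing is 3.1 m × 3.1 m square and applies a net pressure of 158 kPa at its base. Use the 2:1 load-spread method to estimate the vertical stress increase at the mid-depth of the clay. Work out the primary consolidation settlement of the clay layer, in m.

S_c ≈ 0.0333 m

Mid-depth of clay below the ground surface: z = 4 + 6/2 = 7 m.
Total vertical stress at mid-clay: σ_v = 20.1×4 + 17.3×3 = 132.3 kPa.
Pore pressure: u = 9.81×(7 − 3.4) = 35.316 kPa.
Initial effective stress: σ'_0 = σ_v − u = 132.3 − 35.316 = 96.984 kPa.
Stress increase at mid-clay by the 2:1 spreading method:
Δσ = qBL/((B+z)(L+z)) = 158×3.1×3.1/((3.1+7)(3.1+7)) = 14.885 kPa
Final effective stress: σ'_f = σ'_0 + Δσ = 96.984 + 14.885 = 111.87 kPa.
Normally consolidated clay, so the full stress increment lies on the virgin compression line:
S_c = C_c·H/(1+e₀)·log₁₀(σ'_f/σ'_0) = 0.18×6/(1+1.01)×log₁₀(111.87/96.984)
    = 0.53731 × 0.062014 = 0.03332 m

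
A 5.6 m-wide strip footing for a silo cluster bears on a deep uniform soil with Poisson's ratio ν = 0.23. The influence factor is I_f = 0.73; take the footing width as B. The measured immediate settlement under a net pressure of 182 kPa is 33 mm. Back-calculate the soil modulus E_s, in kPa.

S_e = q·B·(1−ν²)/E_s · I_f  ⇒  E_s = q·B·(1−ν²)·I_f / S_e.
E_s = 182 × 5.6 × 0.9471 × 0.73 / 0.033 = 21350 kPa

E_s ≈ 21400 kPa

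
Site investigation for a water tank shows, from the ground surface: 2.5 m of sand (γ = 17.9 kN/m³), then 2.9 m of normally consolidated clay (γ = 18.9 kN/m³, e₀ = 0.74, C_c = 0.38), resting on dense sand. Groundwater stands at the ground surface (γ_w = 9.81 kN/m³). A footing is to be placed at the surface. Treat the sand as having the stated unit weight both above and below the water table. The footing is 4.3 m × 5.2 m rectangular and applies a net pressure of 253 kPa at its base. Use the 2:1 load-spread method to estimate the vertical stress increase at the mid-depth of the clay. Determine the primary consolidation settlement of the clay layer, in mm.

S_c ≈ 324 mm

Mid-depth of clay below the ground surface: z = 2.5 + 2.9/2 = 3.95 m.
Total vertical stress at mid-clay: σ_v = 17.9×2.5 + 18.9×1.45 = 72.155 kPa.
Pore pressure: u = 9.81×(3.95 − 0) = 38.75 kPa.
Initial effective stress: σ'_0 = σ_v − u = 72.155 − 38.75 = 33.405 kPa.
Stress increase at mid-clay by the 2:1 spreading method:
Δσ = qBL/((B+z)(L+z)) = 253×4.3×5.2/((4.3+3.95)(5.2+3.95)) = 74.941 kPa
Final effective stress: σ'_f = σ'_0 + Δσ = 33.405 + 74.941 = 108.35 kPa.
Normally consolidated clay, so the full stress increment lies on the virgin compression line:
S_c = C_c·H/(1+e₀)·log₁₀(σ'_f/σ'_0) = 0.38×2.9/(1+0.74)×log₁₀(108.35/33.405)
    = 0.63333 × 0.51102 = 0.3236 m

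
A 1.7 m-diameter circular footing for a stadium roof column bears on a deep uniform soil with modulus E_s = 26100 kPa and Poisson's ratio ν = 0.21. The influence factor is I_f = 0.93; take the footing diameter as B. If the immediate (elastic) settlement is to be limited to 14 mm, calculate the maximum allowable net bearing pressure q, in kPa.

S_e = q·B·(1−ν²)/E_s · I_f  ⇒  q = S_e·E_s / (B·(1−ν²)·I_f).
q = 0.014 × 26100 / (1.7 × 0.9559 × 0.93) = 241.8 kPa

q ≈ 242 kPa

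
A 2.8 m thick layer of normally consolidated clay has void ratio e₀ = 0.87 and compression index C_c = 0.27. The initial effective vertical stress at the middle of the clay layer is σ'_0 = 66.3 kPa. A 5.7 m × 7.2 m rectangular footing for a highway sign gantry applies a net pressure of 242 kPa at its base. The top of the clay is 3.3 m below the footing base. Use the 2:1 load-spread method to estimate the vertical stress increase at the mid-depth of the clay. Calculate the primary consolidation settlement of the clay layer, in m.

Mid-depth of clay below the footing base: z = 3.3 + 2.8/2 = 4.7 m.
Stress increase at mid-clay by the 2:1 spreading method:
Δσ = qBL/((B+z)(L+z)) = 242×5.7×7.2/((5.7+4.7)(7.2+4.7)) = 80.25 kPa
Final effective stress: σ'_f = σ'_0 + Δσ = 66.3 + 80.25 = 146.55 kPa.
Normally consolidated clay, so the full stress increment lies on the virgin compression line:
S_c = C_c·H/(1+e₀)·log₁₀(σ'_f/σ'_0) = 0.27×2.8/(1+0.87)×log₁₀(146.55/66.3)
    = 0.40428 × 0.34447 = 0.1393 m

S_c ≈ 0.139 m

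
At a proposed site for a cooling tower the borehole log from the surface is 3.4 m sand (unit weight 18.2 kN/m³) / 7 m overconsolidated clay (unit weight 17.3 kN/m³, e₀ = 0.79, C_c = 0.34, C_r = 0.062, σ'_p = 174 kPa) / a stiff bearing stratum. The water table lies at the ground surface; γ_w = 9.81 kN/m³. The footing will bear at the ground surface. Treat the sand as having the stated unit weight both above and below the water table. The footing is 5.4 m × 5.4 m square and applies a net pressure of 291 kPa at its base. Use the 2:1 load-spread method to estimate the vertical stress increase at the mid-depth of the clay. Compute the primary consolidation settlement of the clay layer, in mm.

Mid-depth of clay below the ground surface: z = 3.4 + 7/2 = 6.9 m.
Total vertical stress at mid-clay: σ_v = 18.2×3.4 + 17.3×3.5 = 122.43 kPa.
Pore pressure: u = 9.81×(6.9 − 0) = 67.689 kPa.
Initial effective stress: σ'_0 = σ_v − u = 122.43 − 67.689 = 54.741 kPa.
Stress increase at mid-clay by the 2:1 spreading method:
Δσ = qBL/((B+z)(L+z)) = 291×5.4×5.4/((5.4+6.9)(5.4+6.9)) = 56.088 kPa
Final effective stress: σ'_f = 54.741 + 56.088 = 110.83 kPa.
σ'_f = 110.83 ≤ σ'_p = 174 kPa, so the clay remains overconsolidated and only the recompression index applies:
S_c = C_r·H/(1+e₀)·log₁₀(σ'_f/σ'_0) = 0.062×7/1.79×log₁₀(110.83/54.741)
    = 0.24246 × 0.30634 = 0.07427 m

S_c ≈ 74.3 mm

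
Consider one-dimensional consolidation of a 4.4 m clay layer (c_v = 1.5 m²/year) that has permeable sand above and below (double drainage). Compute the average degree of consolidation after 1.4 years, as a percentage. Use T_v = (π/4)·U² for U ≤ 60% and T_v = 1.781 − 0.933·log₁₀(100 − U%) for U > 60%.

Drainage path length: H_d = H/2 = 2.2 m (double drainage).
T_v = c_v·t/H_d² = 1.5×1.4/2.2² = 0.43388.
T_v = 0.43388 corresponds to the U > 60% branch:
U = 1 − 10^((1.781 − T_v)/0.933)/100 = 0.7221

U ≈ 72.2 %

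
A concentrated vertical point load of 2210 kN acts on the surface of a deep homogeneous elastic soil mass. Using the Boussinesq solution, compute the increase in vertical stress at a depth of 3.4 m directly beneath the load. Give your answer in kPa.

Δσ_z ≈ 91.3 kPa

Boussinesq vertical stress below a point load on an elastic half-space:
Δσ_z = 3P/(2πz²) · [1 + (r/z)²]^(−5/2)
r/z = 0/3.4 = 0; [1+(r/z)²]^(−5/2) = 1.
Δσ_z = 3×2210/(2π×3.4²) × 1 = 91.28 × 1 = 91.28 kPa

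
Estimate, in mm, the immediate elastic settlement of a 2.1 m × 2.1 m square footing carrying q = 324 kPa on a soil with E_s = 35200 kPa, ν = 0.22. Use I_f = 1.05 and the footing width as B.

S_e ≈ 19.3 mm

Immediate (elastic) settlement: S_e = q·B·(1−ν²)/E_s · I_f.
S_e = 324 × 2.1 × (1 − 0.22²) / 35200 × 1.05
    = 324 × 2.1 × 0.9516 / 35200 × 1.05
    = 0.01931 m = 19.31 mm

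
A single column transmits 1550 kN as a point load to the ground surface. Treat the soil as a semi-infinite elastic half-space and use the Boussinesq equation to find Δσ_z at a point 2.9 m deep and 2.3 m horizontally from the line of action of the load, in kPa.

Δσ_z ≈ 26 kPa

Boussinesq vertical stress below a point load on an elastic half-space:
Δσ_z = 3P/(2πz²) · [1 + (r/z)²]^(−5/2)
r/z = 2.3/2.9 = 0.7931; [1+(r/z)²]^(−5/2) = 0.29525.
Δσ_z = 3×1550/(2π×2.9²) × 0.29525 = 87.999 × 0.29525 = 25.98 kPa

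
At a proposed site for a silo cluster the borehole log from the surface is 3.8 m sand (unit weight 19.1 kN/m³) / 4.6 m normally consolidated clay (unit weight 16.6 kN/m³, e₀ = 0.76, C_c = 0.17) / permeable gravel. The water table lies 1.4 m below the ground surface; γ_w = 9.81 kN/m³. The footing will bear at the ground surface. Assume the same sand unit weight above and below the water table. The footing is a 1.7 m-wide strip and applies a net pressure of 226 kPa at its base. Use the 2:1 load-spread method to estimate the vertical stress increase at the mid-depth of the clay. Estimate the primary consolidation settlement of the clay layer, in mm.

S_c ≈ 109 mm

Mid-depth of clay below the ground surface: z = 3.8 + 4.6/2 = 6.1 m.
Total vertical stress at mid-clay: σ_v = 19.1×3.8 + 16.6×2.3 = 110.76 kPa.
Pore pressure: u = 9.81×(6.1 − 1.4) = 46.107 kPa.
Initial effective stress: σ'_0 = σ_v − u = 110.76 − 46.107 = 64.653 kPa.
Stress increase at mid-clay by the 2:1 spreading method:
Δσ = qB/(B+z) = 226×1.7/(1.7+6.1) = 49.256 kPa
Final effective stress: σ'_f = σ'_0 + Δσ = 64.653 + 49.256 = 113.91 kPa.
Normally consolidated clay, so the full stress increment lies on the virgin compression line:
S_c = C_c·H/(1+e₀)·log₁₀(σ'_f/σ'_0) = 0.17×4.6/(1+0.76)×log₁₀(113.91/64.653)
    = 0.44432 × 0.24597 = 0.1093 m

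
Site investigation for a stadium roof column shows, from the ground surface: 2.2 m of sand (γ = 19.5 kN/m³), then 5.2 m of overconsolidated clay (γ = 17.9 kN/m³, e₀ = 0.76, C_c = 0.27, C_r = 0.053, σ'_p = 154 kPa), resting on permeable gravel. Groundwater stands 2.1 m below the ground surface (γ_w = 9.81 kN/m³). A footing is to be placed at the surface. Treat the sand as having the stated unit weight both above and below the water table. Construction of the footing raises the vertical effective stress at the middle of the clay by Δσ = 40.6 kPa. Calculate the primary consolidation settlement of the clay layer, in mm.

S_c ≈ 33.8 mm

Mid-depth of clay below the ground surface: z = 2.2 + 5.2/2 = 4.8 m.
Total vertical stress at mid-clay: σ_v = 19.5×2.2 + 17.9×2.6 = 89.44 kPa.
Pore pressure: u = 9.81×(4.8 − 2.1) = 26.487 kPa.
Initial effective stress: σ'_0 = σ_v − u = 89.44 − 26.487 = 62.953 kPa.
Final effective stress: σ'_f = 62.953 + 40.6 = 103.55 kPa.
σ'_f = 103.55 ≤ σ'_p = 154 kPa, so the clay remains overconsolidated and only the recompression index applies:
S_c = C_r·H/(1+e₀)·log₁₀(σ'_f/σ'_0) = 0.053×5.2/1.76×log₁₀(103.55/62.953)
    = 0.15659 × 0.21613 = 0.03384 m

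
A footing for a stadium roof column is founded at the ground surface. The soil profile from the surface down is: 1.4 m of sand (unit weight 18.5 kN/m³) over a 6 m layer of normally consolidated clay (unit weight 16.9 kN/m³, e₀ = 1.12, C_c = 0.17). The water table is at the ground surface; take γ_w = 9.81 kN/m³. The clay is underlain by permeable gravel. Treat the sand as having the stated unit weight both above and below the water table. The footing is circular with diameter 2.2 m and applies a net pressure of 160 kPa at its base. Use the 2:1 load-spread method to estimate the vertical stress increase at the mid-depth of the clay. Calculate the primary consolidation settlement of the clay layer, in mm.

S_c ≈ 89.1 mm

Mid-depth of clay below the ground surface: z = 1.4 + 6/2 = 4.4 m.
Total vertical stress at mid-clay: σ_v = 18.5×1.4 + 16.9×3 = 76.6 kPa.
Pore pressure: u = 9.81×(4.4 − 0) = 43.164 kPa.
Initial effective stress: σ'_0 = σ_v − u = 76.6 − 43.164 = 33.436 kPa.
Stress increase at mid-clay by the 2:1 spreading method:
Δσ ≈ qD²/(D+z)² = 160×2.2²/(2.2+4.4)² = 17.778 kPa
Final effective stress: σ'_f = σ'_0 + Δσ = 33.436 + 17.778 = 51.214 kPa.
Normally consolidated clay, so the full stress increment lies on the virgin compression line:
S_c = C_c·H/(1+e₀)·log₁₀(σ'_f/σ'_0) = 0.17×6/(1+1.12)×log₁₀(51.214/33.436)
    = 0.48113 × 0.18517 = 0.08909 m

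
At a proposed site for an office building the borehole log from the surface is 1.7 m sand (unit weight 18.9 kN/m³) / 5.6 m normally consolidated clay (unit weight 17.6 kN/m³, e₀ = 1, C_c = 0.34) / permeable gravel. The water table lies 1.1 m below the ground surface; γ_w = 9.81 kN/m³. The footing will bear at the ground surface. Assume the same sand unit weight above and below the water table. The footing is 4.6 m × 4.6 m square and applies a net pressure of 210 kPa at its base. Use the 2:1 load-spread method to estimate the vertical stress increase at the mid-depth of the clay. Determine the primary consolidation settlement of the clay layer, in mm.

S_c ≈ 310 mm

Mid-depth of clay below the ground surface: z = 1.7 + 5.6/2 = 4.5 m.
Total vertical stress at mid-clay: σ_v = 18.9×1.7 + 17.6×2.8 = 81.41 kPa.
Pore pressure: u = 9.81×(4.5 − 1.1) = 33.354 kPa.
Initial effective stress: σ'_0 = σ_v − u = 81.41 − 33.354 = 48.056 kPa.
Stress increase at mid-clay by the 2:1 spreading method:
Δσ = qBL/((B+z)(L+z)) = 210×4.6×4.6/((4.6+4.5)(4.6+4.5)) = 53.66 kPa
Final effective stress: σ'_f = σ'_0 + Δσ = 48.056 + 53.66 = 101.72 kPa.
Normally consolidated clay, so the full stress increment lies on the virgin compression line:
S_c = C_c·H/(1+e₀)·log₁₀(σ'_f/σ'_0) = 0.34×5.6/(1+1)×log₁₀(101.72/48.056)
    = 0.952 × 0.32566 = 0.31 m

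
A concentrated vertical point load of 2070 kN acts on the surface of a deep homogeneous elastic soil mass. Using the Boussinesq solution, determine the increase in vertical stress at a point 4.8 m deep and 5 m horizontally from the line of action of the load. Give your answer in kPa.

Δσ_z ≈ 6.83 kPa

Boussinesq vertical stress below a point load on an elastic half-space:
Δσ_z = 3P/(2πz²) · [1 + (r/z)²]^(−5/2)
r/z = 5/4.8 = 1.0417; [1+(r/z)²]^(−5/2) = 0.15929.
Δσ_z = 3×2070/(2π×4.8²) × 0.15929 = 42.897 × 0.15929 = 6.833 kPa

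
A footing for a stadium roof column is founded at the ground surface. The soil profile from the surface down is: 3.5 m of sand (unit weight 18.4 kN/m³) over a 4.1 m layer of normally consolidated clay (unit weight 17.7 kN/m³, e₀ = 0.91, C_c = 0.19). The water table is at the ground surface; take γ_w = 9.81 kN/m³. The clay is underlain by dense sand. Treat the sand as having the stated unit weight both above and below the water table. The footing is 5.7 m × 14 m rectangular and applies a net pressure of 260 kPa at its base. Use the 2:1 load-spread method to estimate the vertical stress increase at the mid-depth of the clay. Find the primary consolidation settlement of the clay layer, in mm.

Mid-depth of clay below the ground surface: z = 3.5 + 4.1/2 = 5.55 m.
Total vertical stress at mid-clay: σ_v = 18.4×3.5 + 17.7×2.05 = 100.68 kPa.
Pore pressure: u = 9.81×(5.55 − 0) = 54.446 kPa.
Initial effective stress: σ'_0 = σ_v − u = 100.68 − 54.446 = 46.234 kPa.
Stress increase at mid-clay by the 2:1 spreading method:
Δσ = qBL/((B+z)(L+z)) = 260×5.7×14/((5.7+5.55)(14+5.55)) = 94.336 kPa
Final effective stress: σ'_f = σ'_0 + Δσ = 46.234 + 94.336 = 140.57 kPa.
Normally consolidated clay, so the full stress increment lies on the virgin compression line:
S_c = C_c·H/(1+e₀)·log₁₀(σ'_f/σ'_0) = 0.19×4.1/(1+0.91)×log₁₀(140.57/46.234)
    = 0.40785 × 0.48293 = 0.197 m

S_c ≈ 197 mm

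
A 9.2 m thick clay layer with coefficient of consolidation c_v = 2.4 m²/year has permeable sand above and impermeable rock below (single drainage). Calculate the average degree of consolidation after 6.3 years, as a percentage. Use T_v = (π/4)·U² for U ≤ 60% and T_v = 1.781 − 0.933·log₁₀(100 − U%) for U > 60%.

Drainage path length: H_d = H = 9.2 m (single drainage).
T_v = c_v·t/H_d² = 2.4×6.3/9.2² = 0.17864.
T_v = 0.17864 corresponds to the U ≤ 60% branch:
U = √(4T_v/π) = 0.4769

U ≈ 47.7 %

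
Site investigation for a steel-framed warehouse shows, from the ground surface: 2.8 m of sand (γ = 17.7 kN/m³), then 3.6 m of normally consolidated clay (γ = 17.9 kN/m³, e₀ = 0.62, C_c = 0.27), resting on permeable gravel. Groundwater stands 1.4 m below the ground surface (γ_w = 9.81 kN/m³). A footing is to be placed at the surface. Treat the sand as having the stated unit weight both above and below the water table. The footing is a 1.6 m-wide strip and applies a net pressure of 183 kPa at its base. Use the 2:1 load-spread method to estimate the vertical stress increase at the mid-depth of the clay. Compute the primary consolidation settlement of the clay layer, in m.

S_c ≈ 0.172 m

Mid-depth of clay below the ground surface: z = 2.8 + 3.6/2 = 4.6 m.
Total vertical stress at mid-clay: σ_v = 17.7×2.8 + 17.9×1.8 = 81.78 kPa.
Pore pressure: u = 9.81×(4.6 − 1.4) = 31.392 kPa.
Initial effective stress: σ'_0 = σ_v − u = 81.78 − 31.392 = 50.388 kPa.
Stress increase at mid-clay by the 2:1 spreading method:
Δσ = qB/(B+z) = 183×1.6/(1.6+4.6) = 47.226 kPa
Final effective stress: σ'_f = σ'_0 + Δσ = 50.388 + 47.226 = 97.614 kPa.
Normally consolidated clay, so the full stress increment lies on the virgin compression line:
S_c = C_c·H/(1+e₀)·log₁₀(σ'_f/σ'_0) = 0.27×3.6/(1+0.62)×log₁₀(97.614/50.388)
    = 0.6 × 0.28718 = 0.1723 m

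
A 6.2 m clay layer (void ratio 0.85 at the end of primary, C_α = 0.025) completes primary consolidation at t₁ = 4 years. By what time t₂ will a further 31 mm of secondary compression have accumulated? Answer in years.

S_s = C_α·H/(1+e_p)·log₁₀(t₂/t₁) ⇒ log₁₀(t₂/t₁) = S_s·(1+e_p)/(C_α·H).
log₁₀(t₂/t₁) = 0.031 × (1+0.85) / (0.025×6.2) = 0.37
t₂ = t₁ × 10^0.37 = 4 × 2.344 = 9.377 years

t₂ ≈ 9.38 years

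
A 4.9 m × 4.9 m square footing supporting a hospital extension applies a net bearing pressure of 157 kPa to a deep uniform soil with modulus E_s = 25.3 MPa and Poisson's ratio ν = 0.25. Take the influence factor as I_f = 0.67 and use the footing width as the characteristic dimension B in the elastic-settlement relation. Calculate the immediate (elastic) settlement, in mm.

S_e ≈ 19.1 mm

Immediate (elastic) settlement: S_e = q·B·(1−ν²)/E_s · I_f.
E_s = 25.3 MPa = 25300 kPa.
S_e = 157 × 4.9 × (1 − 0.25²) / 25300 × 0.67
    = 157 × 4.9 × 0.9375 / 25300 × 0.67
    = 0.0191 m = 19.1 mm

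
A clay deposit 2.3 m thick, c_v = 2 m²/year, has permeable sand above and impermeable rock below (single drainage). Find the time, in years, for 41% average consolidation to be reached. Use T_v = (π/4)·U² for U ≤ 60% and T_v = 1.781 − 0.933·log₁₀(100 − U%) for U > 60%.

t ≈ 0.349 years

Drainage path length: H_d = H = 2.3 m (single drainage).
U ≤ 60%: T_v = (π/4)·U² = (π/4)×0.41² = 0.13203.
t = T_v·H_d²/c_v = 0.13203×2.3²/2 = 0.3492 years.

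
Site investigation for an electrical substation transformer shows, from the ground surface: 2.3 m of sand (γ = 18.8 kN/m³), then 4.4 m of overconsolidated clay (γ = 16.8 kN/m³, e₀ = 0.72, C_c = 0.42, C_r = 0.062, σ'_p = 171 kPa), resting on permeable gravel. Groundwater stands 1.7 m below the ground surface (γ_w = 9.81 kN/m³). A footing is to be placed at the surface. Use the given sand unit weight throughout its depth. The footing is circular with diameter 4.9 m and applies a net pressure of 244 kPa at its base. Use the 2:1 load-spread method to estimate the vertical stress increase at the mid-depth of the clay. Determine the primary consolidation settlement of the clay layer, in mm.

Mid-depth of clay below the ground surface: z = 2.3 + 4.4/2 = 4.5 m.
Total vertical stress at mid-clay: σ_v = 18.8×2.3 + 16.8×2.2 = 80.2 kPa.
Pore pressure: u = 9.81×(4.5 − 1.7) = 27.468 kPa.
Initial effective stress: σ'_0 = σ_v − u = 80.2 − 27.468 = 52.732 kPa.
Stress increase at mid-clay by the 2:1 spreading method:
Δσ ≈ qD²/(D+z)² = 244×4.9²/(4.9+4.5)² = 66.302 kPa
Final effective stress: σ'_f = 52.732 + 66.302 = 119.03 kPa.
σ'_f = 119.03 ≤ σ'_p = 171 kPa, so the clay remains overconsolidated and only the recompression index applies:
S_c = C_r·H/(1+e₀)·log₁₀(σ'_f/σ'_0) = 0.062×4.4/1.72×log₁₀(119.03/52.732)
    = 0.1586 × 0.35358 = 0.05608 m

S_c ≈ 56.1 mm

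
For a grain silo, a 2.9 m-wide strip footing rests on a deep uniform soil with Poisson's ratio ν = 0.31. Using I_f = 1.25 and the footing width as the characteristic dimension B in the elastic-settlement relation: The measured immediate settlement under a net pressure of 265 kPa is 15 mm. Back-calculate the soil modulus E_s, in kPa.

S_e = q·B·(1−ν²)/E_s · I_f  ⇒  E_s = q·B·(1−ν²)·I_f / S_e.
E_s = 265 × 2.9 × 0.9039 × 1.25 / 0.015 = 57890 kPa

E_s ≈ 57900 kPa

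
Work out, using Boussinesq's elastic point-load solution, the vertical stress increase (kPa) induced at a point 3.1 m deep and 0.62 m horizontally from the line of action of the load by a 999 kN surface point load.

Boussinesq vertical stress below a point load on an elastic half-space:
Δσ_z = 3P/(2πz²) · [1 + (r/z)²]^(−5/2)
r/z = 0.62/3.1 = 0.2; [1+(r/z)²]^(−5/2) = 0.9066.
Δσ_z = 3×999/(2π×3.1²) × 0.9066 = 49.634 × 0.9066 = 45 kPa

Δσ_z ≈ 45 kPa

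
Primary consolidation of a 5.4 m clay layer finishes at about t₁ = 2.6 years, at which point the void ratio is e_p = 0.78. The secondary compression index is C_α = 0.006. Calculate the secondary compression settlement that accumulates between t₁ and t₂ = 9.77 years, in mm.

Secondary compression: S_s = C_α·H/(1+e_p)·log₁₀(t₂/t₁)
S_s = 0.006×5.4/(1+0.78)×log₁₀(9.77/2.6)
    = 0.0182 × 0.5749 = 0.01046 m

S_s ≈ 10.5 mm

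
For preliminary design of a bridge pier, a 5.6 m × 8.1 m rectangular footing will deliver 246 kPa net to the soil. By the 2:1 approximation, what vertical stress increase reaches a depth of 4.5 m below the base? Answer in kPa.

By the 2:1 method the load spreads at 1 horizontal : 2 vertical, so at depth z the loaded area has grown by z in each plan dimension:
Δσ = qBL/((B+z)(L+z)) = 246×5.6×8.1/((5.6+4.5)(8.1+4.5)) = 87.683 kPa

Δσ_z ≈ 87.7 kPa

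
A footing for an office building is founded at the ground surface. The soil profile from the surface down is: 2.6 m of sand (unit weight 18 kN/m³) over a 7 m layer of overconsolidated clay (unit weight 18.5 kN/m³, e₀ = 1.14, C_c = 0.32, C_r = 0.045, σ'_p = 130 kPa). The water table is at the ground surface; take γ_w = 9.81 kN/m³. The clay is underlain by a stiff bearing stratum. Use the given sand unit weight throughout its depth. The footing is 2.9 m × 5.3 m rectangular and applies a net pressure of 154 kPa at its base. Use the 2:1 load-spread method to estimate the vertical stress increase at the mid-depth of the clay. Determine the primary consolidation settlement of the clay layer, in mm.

Mid-depth of clay below the ground surface: z = 2.6 + 7/2 = 6.1 m.
Total vertical stress at mid-clay: σ_v = 18×2.6 + 18.5×3.5 = 111.55 kPa.
Pore pressure: u = 9.81×(6.1 − 0) = 59.841 kPa.
Initial effective stress: σ'_0 = σ_v − u = 111.55 − 59.841 = 51.709 kPa.
Stress increase at mid-clay by the 2:1 spreading method:
Δσ = qBL/((B+z)(L+z)) = 154×2.9×5.3/((2.9+6.1)(5.3+6.1)) = 23.07 kPa
Final effective stress: σ'_f = 51.709 + 23.07 = 74.779 kPa.
σ'_f = 74.779 ≤ σ'_p = 130 kPa, so the clay remains overconsolidated and only the recompression index applies:
S_c = C_r·H/(1+e₀)·log₁₀(σ'_f/σ'_0) = 0.045×7/2.14×log₁₀(74.779/51.709)
    = 0.14719 × 0.16021 = 0.02358 m

S_c ≈ 23.6 mm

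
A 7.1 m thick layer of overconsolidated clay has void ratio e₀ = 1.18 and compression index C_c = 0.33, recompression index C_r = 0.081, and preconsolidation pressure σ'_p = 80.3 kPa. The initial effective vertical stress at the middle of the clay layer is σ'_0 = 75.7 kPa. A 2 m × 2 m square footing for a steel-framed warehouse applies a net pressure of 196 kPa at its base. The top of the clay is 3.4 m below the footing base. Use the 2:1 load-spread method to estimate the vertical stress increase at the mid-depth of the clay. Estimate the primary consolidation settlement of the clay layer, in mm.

Mid-depth of clay below the footing base: z = 3.4 + 7.1/2 = 6.95 m.
Stress increase at mid-clay by the 2:1 spreading method:
Δσ = qBL/((B+z)(L+z)) = 196×2×2/((2+6.95)(2+6.95)) = 9.7875 kPa
Final effective stress: σ'_f = 75.7 + 9.7875 = 85.487 kPa.
σ'_f = 85.487 > σ'_p = 80.3 kPa, so the stress path crosses the preconsolidation pressure — recompression up to σ'_p, then virgin compression beyond:
S_c = H/(1+e₀)·[C_r·log₁₀(σ'_p/σ'_0) + C_c·log₁₀(σ'_f/σ'_p)]
    = 7.1/2.18 × [0.081×log₁₀(80.3/75.7) + 0.33×log₁₀(85.487/80.3)]
    = 3.2569 × [0.0020752 + 0.0089709] = 0.03598 m

S_c ≈ 36 mm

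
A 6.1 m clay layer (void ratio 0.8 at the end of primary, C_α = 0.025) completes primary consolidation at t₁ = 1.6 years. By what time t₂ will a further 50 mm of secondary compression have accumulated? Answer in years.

S_s = C_α·H/(1+e_p)·log₁₀(t₂/t₁) ⇒ log₁₀(t₂/t₁) = S_s·(1+e_p)/(C_α·H).
log₁₀(t₂/t₁) = 0.05 × (1+0.8) / (0.025×6.1) = 0.5902
t₂ = t₁ × 10^0.5902 = 1.6 × 3.892 = 6.227 years

t₂ ≈ 6.23 years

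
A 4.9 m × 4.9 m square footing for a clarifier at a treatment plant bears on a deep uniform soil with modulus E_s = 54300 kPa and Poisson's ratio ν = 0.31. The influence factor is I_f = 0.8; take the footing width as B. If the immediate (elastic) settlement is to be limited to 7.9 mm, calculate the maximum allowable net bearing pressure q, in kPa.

q ≈ 121 kPa

S_e = q·B·(1−ν²)/E_s · I_f  ⇒  q = S_e·E_s / (B·(1−ν²)·I_f).
q = 0.0079 × 54300 / (4.9 × 0.9039 × 0.8) = 121.1 kPa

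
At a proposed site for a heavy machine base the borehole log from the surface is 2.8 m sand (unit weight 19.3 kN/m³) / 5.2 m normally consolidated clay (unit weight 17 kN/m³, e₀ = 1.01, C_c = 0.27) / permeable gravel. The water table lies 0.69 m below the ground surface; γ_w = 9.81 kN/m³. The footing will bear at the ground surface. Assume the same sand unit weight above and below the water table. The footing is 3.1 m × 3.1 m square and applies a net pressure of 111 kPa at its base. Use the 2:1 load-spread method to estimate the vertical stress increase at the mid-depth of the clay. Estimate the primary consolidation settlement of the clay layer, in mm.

S_c ≈ 75.8 mm

Mid-depth of clay below the ground surface: z = 2.8 + 5.2/2 = 5.4 m.
Total vertical stress at mid-clay: σ_v = 19.3×2.8 + 17×2.6 = 98.24 kPa.
Pore pressure: u = 9.81×(5.4 − 0.69) = 46.205 kPa.
Initial effective stress: σ'_0 = σ_v − u = 98.24 − 46.205 = 52.035 kPa.
Stress increase at mid-clay by the 2:1 spreading method:
Δσ = qBL/((B+z)(L+z)) = 111×3.1×3.1/((3.1+5.4)(3.1+5.4)) = 14.764 kPa
Final effective stress: σ'_f = σ'_0 + Δσ = 52.035 + 14.764 = 66.799 kPa.
Normally consolidated clay, so the full stress increment lies on the virgin compression line:
S_c = C_c·H/(1+e₀)·log₁₀(σ'_f/σ'_0) = 0.27×5.2/(1+1.01)×log₁₀(66.799/52.035)
    = 0.69851 × 0.10847 = 0.07577 m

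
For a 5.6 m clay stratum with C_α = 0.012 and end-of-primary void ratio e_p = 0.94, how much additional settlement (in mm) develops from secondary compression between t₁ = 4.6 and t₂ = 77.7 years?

Secondary compression: S_s = C_α·H/(1+e_p)·log₁₀(t₂/t₁)
S_s = 0.012×5.6/(1+0.94)×log₁₀(77.7/4.6)
    = 0.03464 × 1.228 = 0.04253 m

S_s ≈ 42.5 mm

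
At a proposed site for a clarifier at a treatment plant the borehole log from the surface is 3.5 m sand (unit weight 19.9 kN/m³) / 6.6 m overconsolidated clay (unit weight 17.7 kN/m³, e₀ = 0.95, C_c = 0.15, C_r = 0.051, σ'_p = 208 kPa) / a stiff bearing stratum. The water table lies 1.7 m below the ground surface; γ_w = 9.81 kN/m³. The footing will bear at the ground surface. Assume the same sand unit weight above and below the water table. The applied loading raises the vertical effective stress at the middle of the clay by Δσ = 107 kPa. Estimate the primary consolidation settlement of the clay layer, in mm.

S_c ≈ 64.7 mm

Mid-depth of clay below the ground surface: z = 3.5 + 6.6/2 = 6.8 m.
Total vertical stress at mid-clay: σ_v = 19.9×3.5 + 17.7×3.3 = 128.06 kPa.
Pore pressure: u = 9.81×(6.8 − 1.7) = 50.031 kPa.
Initial effective stress: σ'_0 = σ_v − u = 128.06 − 50.031 = 78.029 kPa.
Final effective stress: σ'_f = 78.029 + 107 = 185.03 kPa.
σ'_f = 185.03 ≤ σ'_p = 208 kPa, so the clay remains overconsolidated and only the recompression index applies:
S_c = C_r·H/(1+e₀)·log₁₀(σ'_f/σ'_0) = 0.051×6.6/1.95×log₁₀(185.03/78.029)
    = 0.17261 × 0.37499 = 0.06473 m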